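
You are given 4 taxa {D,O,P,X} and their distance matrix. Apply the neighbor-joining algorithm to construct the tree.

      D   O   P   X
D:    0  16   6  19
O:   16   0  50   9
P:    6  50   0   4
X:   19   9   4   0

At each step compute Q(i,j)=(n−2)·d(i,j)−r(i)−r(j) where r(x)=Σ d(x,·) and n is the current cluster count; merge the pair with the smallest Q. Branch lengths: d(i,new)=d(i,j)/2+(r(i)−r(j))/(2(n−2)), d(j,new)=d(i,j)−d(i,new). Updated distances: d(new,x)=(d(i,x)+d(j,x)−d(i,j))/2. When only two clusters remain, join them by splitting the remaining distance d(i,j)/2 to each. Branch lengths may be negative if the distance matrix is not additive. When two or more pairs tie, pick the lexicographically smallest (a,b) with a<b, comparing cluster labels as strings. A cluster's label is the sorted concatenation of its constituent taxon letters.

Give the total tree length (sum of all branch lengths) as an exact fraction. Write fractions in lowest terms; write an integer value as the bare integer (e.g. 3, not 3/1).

119/4

1. join D+P (d=6, Q=-89) ⇒ DP; edges |D|=-7/4, |P|=31/4
  updated: d(DP,O)=30, d(DP,X)=17/2
2. join DP+O (d=30, Q=-95/2) ⇒ DOP; edges |DP|=59/4, |O|=61/4
  updated: d(DOP,X)=-25/4
3. join DOP+X (d=-25/4) ⇒ DOPX; edges |DOP|=-25/8, |X|=-25/8
final tree: (((D:-7/4,P:31/4):59/4,O:61/4):-25/8,X:-25/8)
total length: 119/4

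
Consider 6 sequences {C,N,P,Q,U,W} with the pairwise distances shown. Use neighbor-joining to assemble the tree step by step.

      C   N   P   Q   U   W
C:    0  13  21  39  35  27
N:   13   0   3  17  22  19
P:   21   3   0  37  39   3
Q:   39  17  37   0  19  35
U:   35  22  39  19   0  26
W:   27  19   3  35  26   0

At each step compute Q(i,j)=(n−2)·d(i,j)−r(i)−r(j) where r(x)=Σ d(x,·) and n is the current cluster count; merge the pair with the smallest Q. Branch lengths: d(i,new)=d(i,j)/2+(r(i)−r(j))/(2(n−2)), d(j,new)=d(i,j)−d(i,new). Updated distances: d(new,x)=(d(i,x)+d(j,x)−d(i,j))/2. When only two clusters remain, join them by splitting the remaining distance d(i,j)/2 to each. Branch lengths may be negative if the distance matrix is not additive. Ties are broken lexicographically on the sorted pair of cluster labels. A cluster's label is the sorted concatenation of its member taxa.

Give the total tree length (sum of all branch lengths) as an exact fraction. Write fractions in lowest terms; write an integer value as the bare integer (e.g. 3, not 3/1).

905/16

step 1: merge (Q,U) at d=19, Q=-212; branch lengths Q→41/4, U→35/4; new cluster QU
  updated: d(C,QU)=55/2, d(N,QU)=10, d(P,QU)=57/2, d(QU,W)=21
step 2: merge (P,W) at d=3, Q=-233/2; branch lengths P→-11/12, W→47/12; new cluster PW
  updated: d(C,PW)=45/2, d(N,PW)=19/2, d(PW,QU)=93/4
step 3: merge (C,PW) at d=45/2, Q=-293/4; branch lengths C→211/16, PW→149/16; new cluster CPW
  updated: d(CPW,N)=0, d(CPW,QU)=113/8
step 4: merge (CPW,N) at d=0, Q=-193/8; branch lengths CPW→33/16, N→-33/16; new cluster CNPW
  updated: d(CNPW,QU)=193/16
step 5: merge (CNPW,QU) at d=193/16; branch lengths CNPW→193/32, QU→193/32; new cluster CNPQUW
final tree: (((C:211/16,(P:-11/12,W:47/12):149/16):33/16,N:-33/16):193/32,(Q:41/4,U:35/4):193/32)
total length: 905/16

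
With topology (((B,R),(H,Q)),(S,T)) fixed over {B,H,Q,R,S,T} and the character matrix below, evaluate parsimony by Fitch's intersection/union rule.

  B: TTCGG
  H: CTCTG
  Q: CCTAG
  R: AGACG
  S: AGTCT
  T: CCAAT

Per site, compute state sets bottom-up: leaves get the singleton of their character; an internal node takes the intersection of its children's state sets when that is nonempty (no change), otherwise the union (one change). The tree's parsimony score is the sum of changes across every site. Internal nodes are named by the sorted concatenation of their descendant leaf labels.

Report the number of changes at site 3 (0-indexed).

BR@0: {T} ∪ {A} = {A,T} (union, +1)
HQ@0: {C} ∩ {C} = {C} (intersection, +0)
BHQR@0: {A,T} ∪ {C} = {A,C,T} (union, +1)
ST@0: {A} ∪ {C} = {A,C} (union, +1)
BHQRST@0: {A,C,T} ∩ {A,C} = {A,C} (intersection, +0)
BR@1: {T} ∪ {G} = {G,T} (union, +1)
HQ@1: {T} ∪ {C} = {C,T} (union, +1)
BHQR@1: {G,T} ∩ {C,T} = {T} (intersection, +0)
ST@1: {G} ∪ {C} = {C,G} (union, +1)
BHQRST@1: {T} ∪ {C,G} = {C,G,T} (union, +1)
BR@2: {C} ∪ {A} = {A,C} (union, +1)
HQ@2: {C} ∪ {T} = {C,T} (union, +1)
BHQR@2: {A,C} ∩ {C,T} = {C} (intersection, +0)
ST@2: {T} ∪ {A} = {A,T} (union, +1)
BHQRST@2: {C} ∪ {A,T} = {A,C,T} (union, +1)
BR@3: {G} ∪ {C} = {C,G} (union, +1)
HQ@3: {T} ∪ {A} = {A,T} (union, +1)
BHQR@3: {C,G} ∪ {A,T} = {A,C,G,T} (union, +1)
ST@3: {C} ∪ {A} = {A,C} (union, +1)
BHQRST@3: {A,C,G,T} ∩ {A,C} = {A,C} (intersection, +0)
BR@4: {G} ∩ {G} = {G} (intersection, +0)
HQ@4: {G} ∩ {G} = {G} (intersection, +0)
BHQR@4: {G} ∩ {G} = {G} (intersection, +0)
ST@4: {T} ∩ {T} = {T} (intersection, +0)
BHQRST@4: {G} ∪ {T} = {G,T} (union, +1)
per-site changes: [3, 4, 4, 4, 1]; total = 16

4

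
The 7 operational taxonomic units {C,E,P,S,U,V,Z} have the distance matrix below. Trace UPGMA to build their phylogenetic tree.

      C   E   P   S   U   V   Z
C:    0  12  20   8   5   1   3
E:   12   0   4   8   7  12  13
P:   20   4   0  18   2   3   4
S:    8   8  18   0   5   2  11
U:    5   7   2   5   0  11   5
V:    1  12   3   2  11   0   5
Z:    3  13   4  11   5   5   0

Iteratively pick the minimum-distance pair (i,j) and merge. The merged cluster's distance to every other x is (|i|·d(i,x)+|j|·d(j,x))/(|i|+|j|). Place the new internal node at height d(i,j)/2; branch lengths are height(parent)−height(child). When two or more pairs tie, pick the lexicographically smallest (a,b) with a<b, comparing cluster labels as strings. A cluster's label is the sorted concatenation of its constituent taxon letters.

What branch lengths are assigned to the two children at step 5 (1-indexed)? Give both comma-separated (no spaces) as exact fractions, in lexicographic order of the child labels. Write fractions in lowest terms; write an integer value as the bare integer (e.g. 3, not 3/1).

1. join C+V (d=1) ⇒ CV; edges |C|=1/2, |V|=1/2
  updated: d(CV,E)=12, d(CV,P)=23/2, d(CV,S)=5, d(CV,U)=8, d(CV,Z)=4
2. join P+U (d=2) ⇒ PU; edges |P|=1, |U|=1
  updated: d(CV,PU)=39/4, d(E,PU)=11/2, d(PU,S)=23/2, d(PU,Z)=9/2
3. join CV+Z (d=4) ⇒ CVZ; edges |CV|=3/2, |Z|=2
  updated: d(CVZ,E)=37/3, d(CVZ,PU)=8, d(CVZ,S)=7
4. join E+PU (d=11/2) ⇒ EPU; edges |E|=11/4, |PU|=7/4
  updated: d(CVZ,EPU)=85/9, d(EPU,S)=31/3
5. join CVZ+S (d=7) ⇒ CSVZ; edges |CVZ|=3/2, |S|=7/2
  updated: d(CSVZ,EPU)=29/3
6. join CSVZ+EPU (d=29/3) ⇒ CEPSUVZ; edges |CSVZ|=4/3, |EPU|=25/12
final tree: ((((C:1/2,V:1/2):3/2,Z:2):3/2,S:7/2):4/3,(E:11/4,(P:1,U:1):7/4):25/12)
total length: 233/12

3/2,7/2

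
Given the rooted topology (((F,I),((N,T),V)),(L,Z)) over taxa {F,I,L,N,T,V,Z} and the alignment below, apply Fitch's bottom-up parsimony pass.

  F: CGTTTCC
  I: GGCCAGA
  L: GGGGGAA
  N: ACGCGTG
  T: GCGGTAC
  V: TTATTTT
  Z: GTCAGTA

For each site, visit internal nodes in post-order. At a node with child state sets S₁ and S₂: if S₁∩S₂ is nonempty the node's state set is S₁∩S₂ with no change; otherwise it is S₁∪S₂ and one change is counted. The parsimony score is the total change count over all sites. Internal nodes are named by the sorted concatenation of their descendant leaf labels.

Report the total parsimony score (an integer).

26

site 0, node FI: F={C} ∪ I={G} → {C,G} (+1)
site 0, node NT: N={A} ∪ T={G} → {A,G} (+1)
site 0, node NTV: NT={A,G} ∪ V={T} → {A,G,T} (+1)
site 0, node FINTV: FI={C,G} ∩ NTV={A,G,T} → {G} (+0)
site 0, node LZ: L={G} ∩ Z={G} → {G} (+0)
site 0, node FILNTVZ: FINTV={G} ∩ LZ={G} → {G} (+0)
site 1, node FI: F={G} ∩ I={G} → {G} (+0)
site 1, node NT: N={C} ∩ T={C} → {C} (+0)
site 1, node NTV: NT={C} ∪ V={T} → {C,T} (+1)
site 1, node FINTV: FI={G} ∪ NTV={C,T} → {C,G,T} (+1)
site 1, node LZ: L={G} ∪ Z={T} → {G,T} (+1)
site 1, node FILNTVZ: FINTV={C,G,T} ∩ LZ={G,T} → {G,T} (+0)
site 2, node FI: F={T} ∪ I={C} → {C,T} (+1)
site 2, node NT: N={G} ∩ T={G} → {G} (+0)
site 2, node NTV: NT={G} ∪ V={A} → {A,G} (+1)
site 2, node FINTV: FI={C,T} ∪ NTV={A,G} → {A,C,G,T} (+1)
site 2, node LZ: L={G} ∪ Z={C} → {C,G} (+1)
site 2, node FILNTVZ: FINTV={A,C,G,T} ∩ LZ={C,G} → {C,G} (+0)
site 3, node FI: F={T} ∪ I={C} → {C,T} (+1)
site 3, node NT: N={C} ∪ T={G} → {C,G} (+1)
site 3, node NTV: NT={C,G} ∪ V={T} → {C,G,T} (+1)
site 3, node FINTV: FI={C,T} ∩ NTV={C,G,T} → {C,T} (+0)
site 3, node LZ: L={G} ∪ Z={A} → {A,G} (+1)
site 3, node FILNTVZ: FINTV={C,T} ∪ LZ={A,G} → {A,C,G,T} (+1)
site 4, node FI: F={T} ∪ I={A} → {A,T} (+1)
site 4, node NT: N={G} ∪ T={T} → {G,T} (+1)
site 4, node NTV: NT={G,T} ∩ V={T} → {T} (+0)
site 4, node FINTV: FI={A,T} ∩ NTV={T} → {T} (+0)
site 4, node LZ: L={G} ∩ Z={G} → {G} (+0)
site 4, node FILNTVZ: FINTV={T} ∪ LZ={G} → {G,T} (+1)
site 5, node FI: F={C} ∪ I={G} → {C,G} (+1)
site 5, node NT: N={T} ∪ T={A} → {A,T} (+1)
site 5, node NTV: NT={A,T} ∩ V={T} → {T} (+0)
site 5, node FINTV: FI={C,G} ∪ NTV={T} → {C,G,T} (+1)
site 5, node LZ: L={A} ∪ Z={T} → {A,T} (+1)
site 5, node FILNTVZ: FINTV={C,G,T} ∩ LZ={A,T} → {T} (+0)
site 6, node FI: F={C} ∪ I={A} → {A,C} (+1)
site 6, node NT: N={G} ∪ T={C} → {C,G} (+1)
site 6, node NTV: NT={C,G} ∪ V={T} → {C,G,T} (+1)
site 6, node FINTV: FI={A,C} ∩ NTV={C,G,T} → {C} (+0)
site 6, node LZ: L={A} ∩ Z={A} → {A} (+0)
site 6, node FILNTVZ: FINTV={C} ∪ LZ={A} → {A,C} (+1)
per-site changes: [3, 3, 4, 5, 3, 4, 4]; total = 26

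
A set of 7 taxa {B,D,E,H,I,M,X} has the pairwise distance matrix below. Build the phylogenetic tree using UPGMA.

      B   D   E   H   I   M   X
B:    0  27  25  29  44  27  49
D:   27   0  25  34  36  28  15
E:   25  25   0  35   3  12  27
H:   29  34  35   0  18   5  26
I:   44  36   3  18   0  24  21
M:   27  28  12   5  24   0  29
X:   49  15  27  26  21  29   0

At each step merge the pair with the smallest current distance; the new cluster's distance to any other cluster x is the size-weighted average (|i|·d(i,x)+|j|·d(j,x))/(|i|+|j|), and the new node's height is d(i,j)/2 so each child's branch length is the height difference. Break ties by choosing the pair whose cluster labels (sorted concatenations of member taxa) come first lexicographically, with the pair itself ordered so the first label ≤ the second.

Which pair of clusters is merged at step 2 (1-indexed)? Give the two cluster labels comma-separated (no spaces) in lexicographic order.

H,M

1. join E+I (d=3) ⇒ EI; edges |E|=3/2, |I|=3/2
  updated: d(B,EI)=69/2, d(D,EI)=61/2, d(EI,H)=53/2, d(EI,M)=18, d(EI,X)=24
2. join H+M (d=5) ⇒ HM; edges |H|=5/2, |M|=5/2
  updated: d(B,HM)=28, d(D,HM)=31, d(EI,HM)=89/4, d(HM,X)=55/2
3. join D+X (d=15) ⇒ DX; edges |D|=15/2, |X|=15/2
  updated: d(B,DX)=38, d(DX,EI)=109/4, d(DX,HM)=117/4
4. join EI+HM (d=89/4) ⇒ EHIM; edges |EI|=77/8, |HM|=69/8
  updated: d(B,EHIM)=125/4, d(DX,EHIM)=113/4
5. join DX+EHIM (d=113/4) ⇒ DEHIMX; edges |DX|=53/8, |EHIM|=3
  updated: d(B,DEHIMX)=67/2
6. join B+DEHIMX (d=67/2) ⇒ BDEHIMX; edges |B|=67/4, |DEHIMX|=21/8
final tree: (B:67/4,((D:15/2,X:15/2):53/8,((E:3/2,I:3/2):77/8,(H:5/2,M:5/2):69/8):3):21/8)
total length: 281/4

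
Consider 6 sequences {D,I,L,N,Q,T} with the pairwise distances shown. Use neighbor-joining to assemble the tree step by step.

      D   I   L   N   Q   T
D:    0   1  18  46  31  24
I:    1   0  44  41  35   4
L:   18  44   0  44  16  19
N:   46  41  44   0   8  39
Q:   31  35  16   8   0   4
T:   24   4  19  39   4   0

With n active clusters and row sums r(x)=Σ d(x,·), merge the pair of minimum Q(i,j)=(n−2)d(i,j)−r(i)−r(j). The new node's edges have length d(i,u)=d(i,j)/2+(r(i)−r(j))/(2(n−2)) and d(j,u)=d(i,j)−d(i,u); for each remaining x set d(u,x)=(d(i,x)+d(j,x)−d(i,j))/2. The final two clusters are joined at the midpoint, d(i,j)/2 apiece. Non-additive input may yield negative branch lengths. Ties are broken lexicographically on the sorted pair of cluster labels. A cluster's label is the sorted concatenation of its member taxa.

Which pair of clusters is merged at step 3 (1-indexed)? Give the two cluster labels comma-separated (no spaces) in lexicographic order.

DI,T

1. join D+I (d=1, Q=-241) ⇒ DI; edges |D|=-1/8, |I|=9/8
  updated: d(DI,L)=61/2, d(DI,N)=43, d(DI,Q)=65/2, d(DI,T)=27/2
2. join N+Q (d=8, Q=-341/2) ⇒ NQ; edges |N|=65/4, |Q|=-33/4
  updated: d(DI,NQ)=135/4, d(L,NQ)=26, d(NQ,T)=35/2
3. join DI+T (d=27/2, Q=-403/4) ⇒ DIT; edges |DI|=219/16, |T|=-3/16
  updated: d(DIT,L)=18, d(DIT,NQ)=151/8
4. join DIT+L (d=18, Q=-503/8) ⇒ DILT; edges |DIT|=87/16, |L|=201/16
  updated: d(DILT,NQ)=215/16
5. join DILT+NQ (d=215/16) ⇒ DILNQT; edges |DILT|=215/32, |NQ|=215/32
final tree: ((((D:-1/8,I:9/8):219/16,T:-3/16):87/16,L:201/16):215/32,(N:65/4,Q:-33/4):215/32)
total length: 863/16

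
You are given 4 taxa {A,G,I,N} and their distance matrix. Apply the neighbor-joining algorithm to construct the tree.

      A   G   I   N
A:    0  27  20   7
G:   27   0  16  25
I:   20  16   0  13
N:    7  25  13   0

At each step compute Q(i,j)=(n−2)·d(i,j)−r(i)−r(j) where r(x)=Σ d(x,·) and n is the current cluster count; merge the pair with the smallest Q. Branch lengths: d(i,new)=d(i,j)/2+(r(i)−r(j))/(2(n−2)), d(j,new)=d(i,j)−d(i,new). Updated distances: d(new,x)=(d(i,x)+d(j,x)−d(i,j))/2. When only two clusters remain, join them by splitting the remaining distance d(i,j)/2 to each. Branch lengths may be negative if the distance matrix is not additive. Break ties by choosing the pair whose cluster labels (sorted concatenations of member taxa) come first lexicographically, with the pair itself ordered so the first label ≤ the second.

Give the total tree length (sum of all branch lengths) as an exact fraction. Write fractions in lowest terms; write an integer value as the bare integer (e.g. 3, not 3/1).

step 1: merge (A,N) at d=7, Q=-85; branch lengths A→23/4, N→5/4; new cluster AN
  updated: d(AN,G)=45/2, d(AN,I)=13
step 2: merge (AN,G) at d=45/2, Q=-103/2; branch lengths AN→39/4, G→51/4; new cluster AGN
  updated: d(AGN,I)=13/4
step 3: merge (AGN,I) at d=13/4; branch lengths AGN→13/8, I→13/8; new cluster AGIN
final tree: (((A:23/4,N:5/4):39/4,G:51/4):13/8,I:13/8)
total length: 131/4

131/4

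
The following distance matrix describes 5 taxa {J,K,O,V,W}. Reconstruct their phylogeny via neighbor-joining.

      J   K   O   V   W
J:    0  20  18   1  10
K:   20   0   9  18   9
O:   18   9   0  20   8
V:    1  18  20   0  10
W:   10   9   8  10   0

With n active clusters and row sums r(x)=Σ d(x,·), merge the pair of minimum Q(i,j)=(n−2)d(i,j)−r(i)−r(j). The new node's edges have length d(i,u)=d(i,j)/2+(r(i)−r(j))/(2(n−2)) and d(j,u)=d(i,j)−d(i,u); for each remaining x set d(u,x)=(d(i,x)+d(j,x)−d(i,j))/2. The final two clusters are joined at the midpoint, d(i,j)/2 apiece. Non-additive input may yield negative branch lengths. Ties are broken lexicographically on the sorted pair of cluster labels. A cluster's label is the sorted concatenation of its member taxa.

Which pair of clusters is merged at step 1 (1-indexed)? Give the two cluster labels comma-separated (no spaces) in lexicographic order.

J,V

1. join J+V (d=1, Q=-95) ⇒ JV; edges |J|=1/2, |V|=1/2
  updated: d(JV,K)=37/2, d(JV,O)=37/2, d(JV,W)=19/2
2. join JV+W (d=19/2, Q=-54) ⇒ JVW; edges |JV|=39/4, |W|=-1/4
  updated: d(JVW,K)=9, d(JVW,O)=17/2
3. join JVW+K (d=9, Q=-53/2) ⇒ JKVW; edges |JVW|=17/4, |K|=19/4
  updated: d(JKVW,O)=17/4
4. join JKVW+O (d=17/4) ⇒ JKOVW; edges |JKVW|=17/8, |O|=17/8
final tree: ((((J:1/2,V:1/2):39/4,W:-1/4):17/4,K:19/4):17/8,O:17/8)
total length: 95/4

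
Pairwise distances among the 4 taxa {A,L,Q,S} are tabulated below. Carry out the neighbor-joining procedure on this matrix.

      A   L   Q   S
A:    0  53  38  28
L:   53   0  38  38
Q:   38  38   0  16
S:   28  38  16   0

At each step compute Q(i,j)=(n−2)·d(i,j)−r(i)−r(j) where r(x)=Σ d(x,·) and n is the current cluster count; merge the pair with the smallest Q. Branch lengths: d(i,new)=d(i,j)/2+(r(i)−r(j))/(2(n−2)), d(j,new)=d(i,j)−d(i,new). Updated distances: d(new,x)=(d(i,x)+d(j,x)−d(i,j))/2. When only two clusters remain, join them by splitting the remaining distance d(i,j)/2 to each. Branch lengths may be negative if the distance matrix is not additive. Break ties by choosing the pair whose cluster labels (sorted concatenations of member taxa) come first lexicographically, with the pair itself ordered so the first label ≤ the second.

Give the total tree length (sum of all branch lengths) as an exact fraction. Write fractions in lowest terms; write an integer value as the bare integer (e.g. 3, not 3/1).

iteration 1: select A,S (d=28, Q=-145); attach at lengths (93/4, 19/4); label the merged cluster AS
  updated: d(AS,L)=63/2, d(AS,Q)=13
iteration 2: select AS,L (d=63/2, Q=-165/2); attach at lengths (13/4, 113/4); label the merged cluster ALS
  updated: d(ALS,Q)=39/4
iteration 3: select ALS,Q (d=39/4); attach at lengths (39/8, 39/8); label the merged cluster ALQS
final tree: (((A:93/4,S:19/4):13/4,L:113/4):39/8,Q:39/8)
total length: 277/4

277/4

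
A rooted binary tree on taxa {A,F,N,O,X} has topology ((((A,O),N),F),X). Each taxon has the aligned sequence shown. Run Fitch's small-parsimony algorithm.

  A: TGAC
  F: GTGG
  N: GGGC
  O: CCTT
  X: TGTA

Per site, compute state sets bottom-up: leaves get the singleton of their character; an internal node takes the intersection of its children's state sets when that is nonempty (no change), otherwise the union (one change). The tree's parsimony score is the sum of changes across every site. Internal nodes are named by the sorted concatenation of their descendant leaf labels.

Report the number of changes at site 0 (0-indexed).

3

site 0, node AO: A={T} ∪ O={C} → {C,T} (+1)
site 0, node ANO: AO={C,T} ∪ N={G} → {C,G,T} (+1)
site 0, node AFNO: ANO={C,G,T} ∩ F={G} → {G} (+0)
site 0, node AFNOX: AFNO={G} ∪ X={T} → {G,T} (+1)
site 1, node AO: A={G} ∪ O={C} → {C,G} (+1)
site 1, node ANO: AO={C,G} ∩ N={G} → {G} (+0)
site 1, node AFNO: ANO={G} ∪ F={T} → {G,T} (+1)
site 1, node AFNOX: AFNO={G,T} ∩ X={G} → {G} (+0)
site 2, node AO: A={A} ∪ O={T} → {A,T} (+1)
site 2, node ANO: AO={A,T} ∪ N={G} → {A,G,T} (+1)
site 2, node AFNO: ANO={A,G,T} ∩ F={G} → {G} (+0)
site 2, node AFNOX: AFNO={G} ∪ X={T} → {G,T} (+1)
site 3, node AO: A={C} ∪ O={T} → {C,T} (+1)
site 3, node ANO: AO={C,T} ∩ N={C} → {C} (+0)
site 3, node AFNO: ANO={C} ∪ F={G} → {C,G} (+1)
site 3, node AFNOX: AFNO={C,G} ∪ X={A} → {A,C,G} (+1)
per-site changes: [3, 2, 3, 3]; total = 11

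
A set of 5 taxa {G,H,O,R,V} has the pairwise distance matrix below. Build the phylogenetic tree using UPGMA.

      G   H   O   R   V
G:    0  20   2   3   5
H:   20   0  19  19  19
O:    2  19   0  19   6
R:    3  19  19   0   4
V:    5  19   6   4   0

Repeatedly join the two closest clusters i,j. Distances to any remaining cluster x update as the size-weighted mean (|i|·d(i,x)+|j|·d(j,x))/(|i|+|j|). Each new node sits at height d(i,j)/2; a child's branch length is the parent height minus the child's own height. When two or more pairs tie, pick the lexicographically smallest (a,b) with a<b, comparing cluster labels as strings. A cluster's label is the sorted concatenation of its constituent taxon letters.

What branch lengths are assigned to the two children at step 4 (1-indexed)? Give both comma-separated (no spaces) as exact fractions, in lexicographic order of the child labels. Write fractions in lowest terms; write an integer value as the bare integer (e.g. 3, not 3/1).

11/2,77/8

step 1: merge (G,O) at d=2; branch lengths G→1, O→1; new cluster GO
  updated: d(GO,H)=39/2, d(GO,R)=11, d(GO,V)=11/2
step 2: merge (R,V) at d=4; branch lengths R→2, V→2; new cluster RV
  updated: d(GO,RV)=33/4, d(H,RV)=19
step 3: merge (GO,RV) at d=33/4; branch lengths GO→25/8, RV→17/8; new cluster GORV
  updated: d(GORV,H)=77/4
step 4: merge (GORV,H) at d=77/4; branch lengths GORV→11/2, H→77/8; new cluster GHORV
final tree: (((G:1,O:1):25/8,(R:2,V:2):17/8):11/2,H:77/8)
total length: 211/8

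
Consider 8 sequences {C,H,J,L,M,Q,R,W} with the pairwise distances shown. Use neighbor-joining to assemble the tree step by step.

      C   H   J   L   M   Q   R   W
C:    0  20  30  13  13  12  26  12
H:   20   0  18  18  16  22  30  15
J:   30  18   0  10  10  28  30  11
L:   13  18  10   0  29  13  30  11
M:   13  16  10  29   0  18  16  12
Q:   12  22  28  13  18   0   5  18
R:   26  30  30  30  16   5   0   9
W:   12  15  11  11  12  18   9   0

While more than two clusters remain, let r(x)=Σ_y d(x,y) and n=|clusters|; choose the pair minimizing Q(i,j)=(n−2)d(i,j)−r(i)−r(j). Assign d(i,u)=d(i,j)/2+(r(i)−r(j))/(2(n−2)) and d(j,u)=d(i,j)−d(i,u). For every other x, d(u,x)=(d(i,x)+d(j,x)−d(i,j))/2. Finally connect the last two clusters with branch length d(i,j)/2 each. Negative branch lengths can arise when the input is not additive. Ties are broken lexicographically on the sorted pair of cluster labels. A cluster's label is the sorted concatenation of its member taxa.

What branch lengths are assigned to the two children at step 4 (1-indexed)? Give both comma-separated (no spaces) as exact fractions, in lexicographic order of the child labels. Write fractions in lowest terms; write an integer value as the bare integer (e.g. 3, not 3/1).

31/16,33/16

1. join Q+R (d=5, Q=-232) ⇒ QR; edges |Q|=0, |R|=5
  updated: d(C,QR)=33/2, d(H,QR)=47/2, d(J,QR)=53/2, d(L,QR)=19, d(M,QR)=29/2, d(QR,W)=11
2. join J+L (d=10, Q=-311/2) ⇒ JL; edges |J|=111/20, |L|=89/20
  updated: d(C,JL)=33/2, d(H,JL)=13, d(JL,M)=29/2, d(JL,QR)=71/4, d(JL,W)=6
3. join H+JL (d=13, Q=-413/4) ⇒ HJL; edges |H|=287/32, |JL|=129/32
  updated: d(C,HJL)=47/4, d(HJL,M)=35/4, d(HJL,QR)=113/8, d(HJL,W)=4
4. join HJL+W (d=4, Q=-525/8) ⇒ HJLW; edges |HJL|=31/16, |W|=33/16
  updated: d(C,HJLW)=79/8, d(HJLW,M)=67/8, d(HJLW,QR)=169/16
5. join C+M (d=13, Q=-197/4) ⇒ CM; edges |C|=59/8, |M|=45/8
  updated: d(CM,HJLW)=21/8, d(CM,QR)=9
6. join CM+HJLW (d=21/8, Q=-355/16) ⇒ CHJLMW; edges |CM|=17/32, |HJLW|=67/32
  updated: d(CHJLMW,QR)=271/32
7. join CHJLMW+QR (d=271/32) ⇒ CHJLMQRW; edges |CHJLMW|=271/64, |QR|=271/64
final tree: (((C:59/8,M:45/8):17/32,((H:287/32,(J:111/20,L:89/20):129/32):31/16,W:33/16):67/32):271/64,(Q:0,R:5):271/64)
total length: 1795/32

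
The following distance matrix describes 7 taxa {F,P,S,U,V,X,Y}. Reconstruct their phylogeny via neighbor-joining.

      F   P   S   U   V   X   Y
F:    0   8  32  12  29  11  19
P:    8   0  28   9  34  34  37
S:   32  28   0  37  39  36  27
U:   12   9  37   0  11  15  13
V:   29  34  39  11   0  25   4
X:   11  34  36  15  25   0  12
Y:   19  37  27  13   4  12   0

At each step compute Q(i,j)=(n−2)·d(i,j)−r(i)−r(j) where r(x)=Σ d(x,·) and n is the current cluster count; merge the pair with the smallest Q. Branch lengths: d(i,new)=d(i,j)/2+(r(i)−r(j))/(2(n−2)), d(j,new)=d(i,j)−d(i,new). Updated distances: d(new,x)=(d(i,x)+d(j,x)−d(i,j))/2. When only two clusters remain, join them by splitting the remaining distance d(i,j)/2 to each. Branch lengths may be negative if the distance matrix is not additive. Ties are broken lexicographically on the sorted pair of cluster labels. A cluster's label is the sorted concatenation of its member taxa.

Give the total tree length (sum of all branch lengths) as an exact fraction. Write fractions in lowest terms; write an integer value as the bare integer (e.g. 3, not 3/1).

2041/32

iteration 1: select V,Y (d=4, Q=-234); attach at lengths (5, -1); label the merged cluster VY
  updated: d(F,VY)=22, d(P,VY)=67/2, d(S,VY)=31, d(U,VY)=10, d(VY,X)=33/2
iteration 2: select F,P (d=8, Q=-331/2); attach at lengths (9/16, 119/16); label the merged cluster FP
  updated: d(FP,S)=26, d(FP,U)=13/2, d(FP,VY)=95/4, d(FP,X)=37/2
iteration 3: select FP,S (d=26, Q=-507/4); attach at lengths (91/24, 533/24); label the merged cluster FPS
  updated: d(FPS,U)=35/4, d(FPS,VY)=115/8, d(FPS,X)=57/4
iteration 4: select FPS,X (d=57/4, Q=-437/8); attach at lengths (161/32, 295/32); label the merged cluster FPSX
  updated: d(FPSX,U)=19/4, d(FPSX,VY)=133/16
iteration 5: select FPSX,U (d=19/4, Q=-369/16); attach at lengths (49/32, 103/32); label the merged cluster FPSUX
  updated: d(FPSUX,VY)=217/32
iteration 6: select FPSUX,VY (d=217/32); attach at lengths (217/64, 217/64); label the merged cluster FPSUVXY
final tree: (((((F:9/16,P:119/16):91/24,S:533/24):161/32,X:295/32):49/32,U:103/32):217/64,(V:5,Y:-1):217/64)
total length: 2041/32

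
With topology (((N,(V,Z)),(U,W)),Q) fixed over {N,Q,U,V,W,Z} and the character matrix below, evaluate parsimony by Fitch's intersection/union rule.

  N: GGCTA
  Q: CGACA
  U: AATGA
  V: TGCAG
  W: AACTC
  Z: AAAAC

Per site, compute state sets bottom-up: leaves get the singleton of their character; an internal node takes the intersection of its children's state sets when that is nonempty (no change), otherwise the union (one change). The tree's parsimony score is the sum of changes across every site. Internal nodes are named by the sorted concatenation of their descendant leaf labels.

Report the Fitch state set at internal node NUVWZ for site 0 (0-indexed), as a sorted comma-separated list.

A

[col 0] VZ: children V:{T}, Z:{A} ∪→ {A,T}; cost 1
[col 0] NVZ: children N:{G}, VZ:{A,T} ∪→ {A,G,T}; cost 1
[col 0] UW: children U:{A}, W:{A} ∩→ {A}; cost 0
[col 0] NUVWZ: children NVZ:{A,G,T}, UW:{A} ∩→ {A}; cost 0
[col 0] NQUVWZ: children NUVWZ:{A}, Q:{C} ∪→ {A,C}; cost 1
[col 1] VZ: children V:{G}, Z:{A} ∪→ {A,G}; cost 1
[col 1] NVZ: children N:{G}, VZ:{A,G} ∩→ {G}; cost 0
[col 1] UW: children U:{A}, W:{A} ∩→ {A}; cost 0
[col 1] NUVWZ: children NVZ:{G}, UW:{A} ∪→ {A,G}; cost 1
[col 1] NQUVWZ: children NUVWZ:{A,G}, Q:{G} ∩→ {G}; cost 0
[col 2] VZ: children V:{C}, Z:{A} ∪→ {A,C}; cost 1
[col 2] NVZ: children N:{C}, VZ:{A,C} ∩→ {C}; cost 0
[col 2] UW: children U:{T}, W:{C} ∪→ {C,T}; cost 1
[col 2] NUVWZ: children NVZ:{C}, UW:{C,T} ∩→ {C}; cost 0
[col 2] NQUVWZ: children NUVWZ:{C}, Q:{A} ∪→ {A,C}; cost 1
[col 3] VZ: children V:{A}, Z:{A} ∩→ {A}; cost 0
[col 3] NVZ: children N:{T}, VZ:{A} ∪→ {A,T}; cost 1
[col 3] UW: children U:{G}, W:{T} ∪→ {G,T}; cost 1
[col 3] NUVWZ: children NVZ:{A,T}, UW:{G,T} ∩→ {T}; cost 0
[col 3] NQUVWZ: children NUVWZ:{T}, Q:{C} ∪→ {C,T}; cost 1
[col 4] VZ: children V:{G}, Z:{C} ∪→ {C,G}; cost 1
[col 4] NVZ: children N:{A}, VZ:{C,G} ∪→ {A,C,G}; cost 1
[col 4] UW: children U:{A}, W:{C} ∪→ {A,C}; cost 1
[col 4] NUVWZ: children NVZ:{A,C,G}, UW:{A,C} ∩→ {A,C}; cost 0
[col 4] NQUVWZ: children NUVWZ:{A,C}, Q:{A} ∩→ {A}; cost 0
per-site changes: [3, 2, 3, 3, 3]; total = 14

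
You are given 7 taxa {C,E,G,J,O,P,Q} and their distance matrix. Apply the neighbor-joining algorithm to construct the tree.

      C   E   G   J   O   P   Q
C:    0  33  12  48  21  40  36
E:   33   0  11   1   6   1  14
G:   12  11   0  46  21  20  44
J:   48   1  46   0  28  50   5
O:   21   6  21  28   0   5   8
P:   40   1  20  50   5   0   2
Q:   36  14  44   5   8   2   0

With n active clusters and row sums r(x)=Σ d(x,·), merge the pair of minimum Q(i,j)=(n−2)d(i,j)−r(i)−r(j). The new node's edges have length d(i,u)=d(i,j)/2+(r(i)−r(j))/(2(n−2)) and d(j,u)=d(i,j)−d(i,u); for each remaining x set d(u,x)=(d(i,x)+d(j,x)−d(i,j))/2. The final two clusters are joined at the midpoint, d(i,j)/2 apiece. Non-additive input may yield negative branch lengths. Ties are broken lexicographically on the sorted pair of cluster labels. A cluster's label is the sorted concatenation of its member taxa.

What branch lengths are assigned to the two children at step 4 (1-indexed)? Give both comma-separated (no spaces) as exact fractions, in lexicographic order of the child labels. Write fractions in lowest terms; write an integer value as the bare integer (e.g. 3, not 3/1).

255/16,-15/16

iteration 1: select C,G (d=12, Q=-284); attach at lengths (48/5, 12/5); label the merged cluster CG
  updated: d(CG,E)=16, d(CG,J)=41, d(CG,O)=15, d(CG,P)=24, d(CG,Q)=34
iteration 2: select J,Q (d=5, Q=-168); attach at lengths (41/4, -21/4); label the merged cluster JQ
  updated: d(CG,JQ)=35, d(E,JQ)=5, d(JQ,O)=31/2, d(JQ,P)=47/2
iteration 3: select E,JQ (d=5, Q=-92); attach at lengths (-6, 11); label the merged cluster EJQ
  updated: d(CG,EJQ)=23, d(EJQ,O)=33/4, d(EJQ,P)=39/4
iteration 4: select CG,O (d=15, Q=-241/4); attach at lengths (255/16, -15/16); label the merged cluster CGO
  updated: d(CGO,EJQ)=65/8, d(CGO,P)=7
iteration 5: select CGO,EJQ (d=65/8, Q=-199/8); attach at lengths (43/16, 87/16); label the merged cluster CEGJOQ
  updated: d(CEGJOQ,P)=69/16
iteration 6: select CEGJOQ,P (d=69/16); attach at lengths (69/32, 69/32); label the merged cluster CEGJOPQ
final tree: ((((C:48/5,G:12/5):255/16,O:-15/16):43/16,(E:-6,(J:41/4,Q:-21/4):11):87/16):69/32,P:69/32)
total length: 791/16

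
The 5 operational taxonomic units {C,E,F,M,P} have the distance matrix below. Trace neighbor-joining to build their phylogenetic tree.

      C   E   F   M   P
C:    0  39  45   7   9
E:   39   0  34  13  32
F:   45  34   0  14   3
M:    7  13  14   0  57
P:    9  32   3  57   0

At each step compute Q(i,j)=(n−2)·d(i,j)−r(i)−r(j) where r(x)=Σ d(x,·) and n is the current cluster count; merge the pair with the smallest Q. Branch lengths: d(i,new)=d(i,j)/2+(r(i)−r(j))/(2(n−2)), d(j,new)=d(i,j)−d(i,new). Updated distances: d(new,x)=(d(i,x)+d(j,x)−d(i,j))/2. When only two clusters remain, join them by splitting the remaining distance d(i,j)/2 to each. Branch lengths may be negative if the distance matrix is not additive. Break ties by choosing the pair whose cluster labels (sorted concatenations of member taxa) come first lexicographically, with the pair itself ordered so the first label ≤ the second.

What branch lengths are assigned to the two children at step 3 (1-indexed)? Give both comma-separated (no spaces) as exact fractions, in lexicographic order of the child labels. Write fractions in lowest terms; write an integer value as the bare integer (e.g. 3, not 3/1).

1. join F+P (d=3, Q=-188) ⇒ FP; edges |F|=2/3, |P|=7/3
  updated: d(C,FP)=51/2, d(E,FP)=63/2, d(FP,M)=34
2. join C+FP (d=51/2, Q=-223/2) ⇒ CFP; edges |C|=63/8, |FP|=141/8
  updated: d(CFP,E)=45/2, d(CFP,M)=31/4
3. join CFP+E (d=45/2, Q=-173/4) ⇒ CEFP; edges |CFP|=69/8, |E|=111/8
  updated: d(CEFP,M)=-7/8
4. join CEFP+M (d=-7/8) ⇒ CEFMP; edges |CEFP|=-7/16, |M|=-7/16
final tree: (((C:63/8,(F:2/3,P:7/3):141/8):69/8,E:111/8):-7/16,M:-7/16)
total length: 401/8

69/8,111/8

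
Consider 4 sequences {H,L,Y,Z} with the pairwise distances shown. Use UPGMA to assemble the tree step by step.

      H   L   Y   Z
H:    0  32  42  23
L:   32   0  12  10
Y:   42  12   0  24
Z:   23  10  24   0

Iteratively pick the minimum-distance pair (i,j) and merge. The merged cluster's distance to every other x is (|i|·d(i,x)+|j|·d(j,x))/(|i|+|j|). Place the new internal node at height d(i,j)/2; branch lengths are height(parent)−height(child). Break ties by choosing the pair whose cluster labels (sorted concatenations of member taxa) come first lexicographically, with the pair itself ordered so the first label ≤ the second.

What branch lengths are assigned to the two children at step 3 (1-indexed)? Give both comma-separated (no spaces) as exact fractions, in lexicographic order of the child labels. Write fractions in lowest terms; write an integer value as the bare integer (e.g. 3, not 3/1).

step 1: merge (L,Z) at d=10; branch lengths L→5, Z→5; new cluster LZ
  updated: d(H,LZ)=55/2, d(LZ,Y)=18
step 2: merge (LZ,Y) at d=18; branch lengths LZ→4, Y→9; new cluster LYZ
  updated: d(H,LYZ)=97/3
step 3: merge (H,LYZ) at d=97/3; branch lengths H→97/6, LYZ→43/6; new cluster HLYZ
final tree: (H:97/6,((L:5,Z:5):4,Y:9):43/6)
total length: 139/3

97/6,43/6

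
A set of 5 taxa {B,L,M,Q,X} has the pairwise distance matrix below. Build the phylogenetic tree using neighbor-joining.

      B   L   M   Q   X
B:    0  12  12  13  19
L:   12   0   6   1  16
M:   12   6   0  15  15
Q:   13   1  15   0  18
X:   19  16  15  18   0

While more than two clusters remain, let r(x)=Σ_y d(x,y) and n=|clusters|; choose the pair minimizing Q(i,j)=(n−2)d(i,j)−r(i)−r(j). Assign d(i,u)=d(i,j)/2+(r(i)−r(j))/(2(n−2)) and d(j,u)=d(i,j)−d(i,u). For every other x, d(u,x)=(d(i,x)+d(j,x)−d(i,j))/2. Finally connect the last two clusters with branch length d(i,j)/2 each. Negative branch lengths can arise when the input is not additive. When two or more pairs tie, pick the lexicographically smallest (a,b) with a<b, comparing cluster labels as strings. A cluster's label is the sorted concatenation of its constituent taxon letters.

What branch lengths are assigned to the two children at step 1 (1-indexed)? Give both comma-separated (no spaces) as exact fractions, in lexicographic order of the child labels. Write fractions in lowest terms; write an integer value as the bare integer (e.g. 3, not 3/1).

-3/2,5/2

iteration 1: select L,Q (d=1, Q=-79); attach at lengths (-3/2, 5/2); label the merged cluster LQ
  updated: d(B,LQ)=12, d(LQ,M)=10, d(LQ,X)=33/2
iteration 2: select B,LQ (d=12, Q=-115/2); attach at lengths (57/8, 39/8); label the merged cluster BLQ
  updated: d(BLQ,M)=5, d(BLQ,X)=47/4
iteration 3: select BLQ,M (d=5, Q=-127/4); attach at lengths (7/8, 33/8); label the merged cluster BLMQ
  updated: d(BLMQ,X)=87/8
iteration 4: select BLMQ,X (d=87/8); attach at lengths (87/16, 87/16); label the merged cluster BLMQX
final tree: (((B:57/8,(L:-3/2,Q:5/2):39/8):7/8,M:33/8):87/16,X:87/16)
total length: 231/8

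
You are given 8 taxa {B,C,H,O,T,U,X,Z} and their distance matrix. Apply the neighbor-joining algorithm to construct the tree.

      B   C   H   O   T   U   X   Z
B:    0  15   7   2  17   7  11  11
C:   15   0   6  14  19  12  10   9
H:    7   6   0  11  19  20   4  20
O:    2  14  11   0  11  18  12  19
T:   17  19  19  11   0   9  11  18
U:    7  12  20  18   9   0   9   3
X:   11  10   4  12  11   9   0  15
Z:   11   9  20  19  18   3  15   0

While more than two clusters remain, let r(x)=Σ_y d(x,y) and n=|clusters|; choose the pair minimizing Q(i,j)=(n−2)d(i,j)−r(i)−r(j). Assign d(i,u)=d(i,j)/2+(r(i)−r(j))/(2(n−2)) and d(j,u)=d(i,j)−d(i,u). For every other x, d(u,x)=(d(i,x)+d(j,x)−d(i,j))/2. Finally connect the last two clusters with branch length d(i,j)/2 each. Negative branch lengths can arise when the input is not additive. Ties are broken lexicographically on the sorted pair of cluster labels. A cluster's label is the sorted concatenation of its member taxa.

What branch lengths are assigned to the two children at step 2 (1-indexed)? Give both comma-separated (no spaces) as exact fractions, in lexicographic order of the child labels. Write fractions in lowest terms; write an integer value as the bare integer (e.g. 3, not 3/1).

1/4,7/4

step 1: merge (U,Z) at d=3, Q=-155; branch lengths U→1/12, Z→35/12; new cluster UZ
  updated: d(B,UZ)=15/2, d(C,UZ)=9, d(H,UZ)=37/2, d(O,UZ)=17, d(T,UZ)=12, d(UZ,X)=21/2
step 2: merge (B,O) at d=2, Q=-233/2; branch lengths B→1/4, O→7/4; new cluster BO
  updated: d(BO,C)=27/2, d(BO,H)=8, d(BO,T)=13, d(BO,UZ)=45/4, d(BO,X)=21/2
step 3: merge (C,H) at d=6, Q=-89; branch lengths C→13/4, H→11/4; new cluster CH
  updated: d(BO,CH)=31/4, d(CH,T)=16, d(CH,UZ)=43/4, d(CH,X)=4
step 4: merge (CH,X) at d=4, Q=-125/2; branch lengths CH→29/12, X→19/12; new cluster CHX
  updated: d(BO,CHX)=57/8, d(CHX,T)=23/2, d(CHX,UZ)=69/8
step 5: merge (BO,CHX) at d=57/8, Q=-355/8; branch lengths BO→147/32, CHX→81/32; new cluster BCHOX
  updated: d(BCHOX,T)=139/16, d(BCHOX,UZ)=51/8
step 6: merge (BCHOX,T) at d=139/16, Q=-433/16; branch lengths BCHOX→49/32, T→229/32; new cluster BCHOTX
  updated: d(BCHOTX,UZ)=155/32
step 7: merge (BCHOTX,UZ) at d=155/32; branch lengths BCHOTX→155/64, UZ→155/64; new cluster BCHOTUXZ
final tree: ((((B:1/4,O:7/4):147/32,((C:13/4,H:11/4):29/12,X:19/12):81/32):49/32,T:229/32):155/64,(U:1/12,Z:35/12):155/64)
total length: 1141/32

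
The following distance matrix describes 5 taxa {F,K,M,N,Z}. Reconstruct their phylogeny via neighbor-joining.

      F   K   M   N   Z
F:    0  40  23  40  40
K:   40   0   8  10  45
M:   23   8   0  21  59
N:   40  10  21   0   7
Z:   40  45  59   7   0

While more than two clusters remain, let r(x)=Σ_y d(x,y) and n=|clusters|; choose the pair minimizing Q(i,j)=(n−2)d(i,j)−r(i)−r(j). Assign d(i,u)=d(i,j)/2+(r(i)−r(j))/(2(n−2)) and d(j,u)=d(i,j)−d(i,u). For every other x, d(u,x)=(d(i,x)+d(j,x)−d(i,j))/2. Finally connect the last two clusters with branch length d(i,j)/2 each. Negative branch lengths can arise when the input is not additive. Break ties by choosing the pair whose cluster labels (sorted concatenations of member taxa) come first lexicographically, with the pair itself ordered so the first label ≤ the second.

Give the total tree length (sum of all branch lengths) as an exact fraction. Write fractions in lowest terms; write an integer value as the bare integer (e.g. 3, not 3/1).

1. join N+Z (d=7, Q=-208) ⇒ NZ; edges |N|=-26/3, |Z|=47/3
  updated: d(F,NZ)=73/2, d(K,NZ)=24, d(M,NZ)=73/2
2. join F+NZ (d=73/2, Q=-247/2) ⇒ FNZ; edges |F|=151/8, |NZ|=141/8
  updated: d(FNZ,K)=55/4, d(FNZ,M)=23/2
3. join FNZ+K (d=55/4, Q=-133/4) ⇒ FKNZ; edges |FNZ|=69/8, |K|=41/8
  updated: d(FKNZ,M)=23/8
4. join FKNZ+M (d=23/8) ⇒ FKMNZ; edges |FKNZ|=23/16, |M|=23/16
final tree: (((F:151/8,(N:-26/3,Z:47/3):141/8):69/8,K:41/8):23/16,M:23/16)
total length: 481/8

481/8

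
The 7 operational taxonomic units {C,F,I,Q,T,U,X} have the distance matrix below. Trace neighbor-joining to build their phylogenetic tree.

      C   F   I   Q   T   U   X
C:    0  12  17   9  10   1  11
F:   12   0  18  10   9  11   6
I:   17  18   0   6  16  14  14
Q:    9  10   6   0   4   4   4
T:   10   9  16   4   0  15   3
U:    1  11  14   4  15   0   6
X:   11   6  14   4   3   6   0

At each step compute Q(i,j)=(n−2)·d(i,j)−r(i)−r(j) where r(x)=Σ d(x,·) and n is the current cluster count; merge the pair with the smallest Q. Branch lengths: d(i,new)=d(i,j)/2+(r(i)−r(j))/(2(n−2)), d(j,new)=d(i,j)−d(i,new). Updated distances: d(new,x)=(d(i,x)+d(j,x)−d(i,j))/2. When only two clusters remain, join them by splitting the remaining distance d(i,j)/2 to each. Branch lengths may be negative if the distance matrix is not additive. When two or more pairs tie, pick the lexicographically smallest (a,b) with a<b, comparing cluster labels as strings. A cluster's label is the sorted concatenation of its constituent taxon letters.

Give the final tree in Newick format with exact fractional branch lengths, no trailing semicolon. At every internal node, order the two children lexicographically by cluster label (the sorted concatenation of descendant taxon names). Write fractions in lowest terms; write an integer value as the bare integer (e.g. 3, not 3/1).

(((((C:7/5,U:-2/5):59/12,(I:63/8,Q:-15/8):31/12):17/8,F:41/8):7/8,T:23/8):1/16,X:1/16)

iteration 1: select C,U (d=1, Q=-106); attach at lengths (7/5, -2/5); label the merged cluster CU
  updated: d(CU,F)=11, d(CU,I)=15, d(CU,Q)=6, d(CU,T)=12, d(CU,X)=8
iteration 2: select I,Q (d=6, Q=-75); attach at lengths (63/8, -15/8); label the merged cluster IQ
  updated: d(CU,IQ)=15/2, d(F,IQ)=11, d(IQ,T)=7, d(IQ,X)=6
iteration 3: select CU,IQ (d=15/2, Q=-95/2); attach at lengths (59/12, 31/12); label the merged cluster CIQU
  updated: d(CIQU,F)=29/4, d(CIQU,T)=23/4, d(CIQU,X)=13/4
iteration 4: select CIQU,F (d=29/4, Q=-24); attach at lengths (17/8, 41/8); label the merged cluster CFIQU
  updated: d(CFIQU,T)=15/4, d(CFIQU,X)=1
iteration 5: select CFIQU,T (d=15/4, Q=-31/4); attach at lengths (7/8, 23/8); label the merged cluster CFIQTU
  updated: d(CFIQTU,X)=1/8
iteration 6: select CFIQTU,X (d=1/8); attach at lengths (1/16, 1/16); label the merged cluster CFIQTUX
final tree: (((((C:7/5,U:-2/5):59/12,(I:63/8,Q:-15/8):31/12):17/8,F:41/8):7/8,T:23/8):1/16,X:1/16)
total length: 205/8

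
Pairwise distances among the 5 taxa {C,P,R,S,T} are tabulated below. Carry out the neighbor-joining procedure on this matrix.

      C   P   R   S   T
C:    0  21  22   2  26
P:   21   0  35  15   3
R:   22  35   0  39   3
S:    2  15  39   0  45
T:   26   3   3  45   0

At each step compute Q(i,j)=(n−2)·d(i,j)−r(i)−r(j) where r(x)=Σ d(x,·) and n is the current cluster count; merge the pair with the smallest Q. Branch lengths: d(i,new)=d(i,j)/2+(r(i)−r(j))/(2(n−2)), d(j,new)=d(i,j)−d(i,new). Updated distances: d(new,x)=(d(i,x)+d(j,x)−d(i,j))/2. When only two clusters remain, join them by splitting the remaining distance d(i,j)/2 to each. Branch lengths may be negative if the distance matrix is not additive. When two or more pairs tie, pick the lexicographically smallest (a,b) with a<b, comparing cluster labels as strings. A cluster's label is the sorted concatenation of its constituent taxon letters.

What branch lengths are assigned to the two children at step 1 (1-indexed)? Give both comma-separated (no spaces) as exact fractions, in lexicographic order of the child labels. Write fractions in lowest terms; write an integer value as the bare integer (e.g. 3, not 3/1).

step 1: merge (R,T) at d=3, Q=-167; branch lengths R→31/6, T→-13/6; new cluster RT
  updated: d(C,RT)=45/2, d(P,RT)=35/2, d(RT,S)=81/2
step 2: merge (C,S) at d=2, Q=-99; branch lengths C→-2, S→4; new cluster CS
  updated: d(CS,P)=17, d(CS,RT)=61/2
step 3: merge (CS,P) at d=17, Q=-65; branch lengths CS→15, P→2; new cluster CPS
  updated: d(CPS,RT)=31/2
step 4: merge (CPS,RT) at d=31/2; branch lengths CPS→31/4, RT→31/4; new cluster CPRST
final tree: (((C:-2,S:4):15,P:2):31/4,(R:31/6,T:-13/6):31/4)
total length: 75/2

31/6,-13/6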